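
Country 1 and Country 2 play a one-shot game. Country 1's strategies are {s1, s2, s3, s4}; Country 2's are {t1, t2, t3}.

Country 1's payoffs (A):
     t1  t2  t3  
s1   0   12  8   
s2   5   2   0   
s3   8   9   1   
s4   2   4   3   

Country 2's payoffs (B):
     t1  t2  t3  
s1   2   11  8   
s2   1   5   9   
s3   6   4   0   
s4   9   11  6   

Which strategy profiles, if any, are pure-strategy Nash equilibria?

(s1, t2) and (s3, t1)

A profile is a Nash equilibrium when each player is best-responding to the other.
Country 1's best responses — vs t1: s3 (payoff 8); vs t2: s1 (payoff 12); vs t3: s1 (payoff 8).
Country 2's best responses — vs s1: t2 (payoff 11); vs s2: t3 (payoff 9); vs s3: t1 (payoff 6); vs s4: t2 (payoff 11).
Mutual best responses occur at (s1, t2) and (s3, t1); at each, neither player gains by switching.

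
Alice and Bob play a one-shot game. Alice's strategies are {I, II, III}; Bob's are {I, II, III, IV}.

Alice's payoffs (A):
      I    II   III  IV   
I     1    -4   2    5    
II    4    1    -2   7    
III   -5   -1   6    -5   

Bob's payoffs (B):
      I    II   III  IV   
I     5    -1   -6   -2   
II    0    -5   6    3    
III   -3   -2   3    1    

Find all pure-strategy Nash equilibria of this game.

Find each player's best response to every opponent strategy; NE are the intersections.
Alice's best responses — vs I: II (payoff 4); vs II: II (payoff 1); vs III: III (payoff 6); vs IV: II (payoff 7).
Bob's best responses — vs I: I (payoff 5); vs II: III (payoff 6); vs III: III (payoff 3).
The only mutual best response is (III, III); neither player gains by switching there.

(III, III)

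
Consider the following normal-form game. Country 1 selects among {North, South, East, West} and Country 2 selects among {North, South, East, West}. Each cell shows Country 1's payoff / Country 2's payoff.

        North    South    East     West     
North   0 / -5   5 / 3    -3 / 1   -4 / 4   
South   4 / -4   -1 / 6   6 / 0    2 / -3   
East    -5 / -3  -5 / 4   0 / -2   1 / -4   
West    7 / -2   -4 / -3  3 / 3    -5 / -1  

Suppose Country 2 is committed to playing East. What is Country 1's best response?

With Country 2 fixed at East, Country 1's payoffs are: North → -3, South → 6, East → 0, West → 3.
The maximum is 6, achieved by South.

South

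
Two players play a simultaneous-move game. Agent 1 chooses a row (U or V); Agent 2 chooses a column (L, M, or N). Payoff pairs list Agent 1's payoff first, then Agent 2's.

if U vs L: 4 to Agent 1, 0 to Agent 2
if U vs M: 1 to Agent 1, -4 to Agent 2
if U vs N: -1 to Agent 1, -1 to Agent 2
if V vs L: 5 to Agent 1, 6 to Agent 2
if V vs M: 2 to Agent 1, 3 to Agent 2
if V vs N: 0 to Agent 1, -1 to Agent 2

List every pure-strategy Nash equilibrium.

Find each player's best response to every opponent strategy; NE are the intersections.
Agent 1's best responses — vs L: V (payoff 5); vs M: V (payoff 2); vs N: V (payoff 0).
Agent 2's best responses — vs U: L (payoff 0); vs V: L (payoff 6).
The only mutual best response is (V, L); neither player gains by switching there.

(V, L)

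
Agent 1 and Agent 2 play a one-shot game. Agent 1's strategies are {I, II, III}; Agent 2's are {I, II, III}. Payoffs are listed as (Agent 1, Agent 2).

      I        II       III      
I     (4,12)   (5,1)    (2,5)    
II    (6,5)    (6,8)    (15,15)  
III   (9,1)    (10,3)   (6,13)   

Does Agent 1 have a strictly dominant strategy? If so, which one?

No strictly dominant strategy

A strategy is strictly dominant if it gives Agent 1 a strictly higher payoff than every other strategy, against every choice by the opponent.
I is not dominant: against I, II gives 6 > 4.
II is not dominant: against I, III gives 9 > 6.
III is not dominant: against III, II gives 15 > 6.
No single strategy is best against every opponent action.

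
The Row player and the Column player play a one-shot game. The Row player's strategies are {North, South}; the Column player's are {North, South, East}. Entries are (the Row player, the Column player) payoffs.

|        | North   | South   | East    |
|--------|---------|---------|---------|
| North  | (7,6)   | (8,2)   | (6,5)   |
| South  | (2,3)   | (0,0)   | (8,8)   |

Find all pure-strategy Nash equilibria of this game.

(North, North) and (South, East)

A profile is a Nash equilibrium when each player is best-responding to the other.
The Row player's best responses — vs North: North (payoff 7); vs South: North (payoff 8); vs East: South (payoff 8).
The Column player's best responses — vs North: North (payoff 6); vs South: East (payoff 8).
Mutual best responses occur at (North, North) and (South, East); at each, neither player gains by switching.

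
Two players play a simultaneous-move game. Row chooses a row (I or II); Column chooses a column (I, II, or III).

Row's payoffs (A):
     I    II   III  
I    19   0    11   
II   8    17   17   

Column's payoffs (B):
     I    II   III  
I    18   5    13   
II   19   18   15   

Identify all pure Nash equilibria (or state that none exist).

(I, I)

A profile is a Nash equilibrium when each player is best-responding to the other.
Row's best responses — vs I: I (payoff 19); vs II: II (payoff 17); vs III: II (payoff 17).
Column's best responses — vs I: I (payoff 18); vs II: I (payoff 19).
The only mutual best response is (I, I); neither player gains by switching there.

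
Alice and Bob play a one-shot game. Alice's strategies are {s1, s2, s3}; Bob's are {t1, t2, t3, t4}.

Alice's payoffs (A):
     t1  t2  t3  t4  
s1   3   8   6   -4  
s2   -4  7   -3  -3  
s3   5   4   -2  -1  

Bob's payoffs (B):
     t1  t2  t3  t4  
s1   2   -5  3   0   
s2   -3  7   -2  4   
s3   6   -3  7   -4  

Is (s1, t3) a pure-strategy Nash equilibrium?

Yes

Holding Bob at t3: Alice gets 6 from s1, versus -3 from s2, -2 from s3. No profitable deviation for Alice.
Holding Alice at s1: Bob gets 3 from t3, versus 2 from t1, -5 from t2, 0 from t4. No profitable deviation for Bob either.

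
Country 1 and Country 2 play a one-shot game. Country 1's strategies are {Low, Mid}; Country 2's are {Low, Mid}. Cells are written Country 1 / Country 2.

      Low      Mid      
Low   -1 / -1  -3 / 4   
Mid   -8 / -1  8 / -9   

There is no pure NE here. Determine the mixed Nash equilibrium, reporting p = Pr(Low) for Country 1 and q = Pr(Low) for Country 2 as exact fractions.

p = 8/13, q = 11/18

Each player's mixing probability is pinned down by making the *other* player indifferent.
Country 2 indifferent between Low and Mid: p·(-1) + (1−p)·(-1) = p·4 + (1−p)·(-9) ⟹ (-1) + 0p = (-9) + 13p ⟹ p = 8/13.
Country 1 indifferent between Low and Mid: q·(-1) + (1−q)·(-3) = q·(-8) + (1−q)·8 ⟹ (-3) + 2q = 8 + (-16)q ⟹ q = 11/18.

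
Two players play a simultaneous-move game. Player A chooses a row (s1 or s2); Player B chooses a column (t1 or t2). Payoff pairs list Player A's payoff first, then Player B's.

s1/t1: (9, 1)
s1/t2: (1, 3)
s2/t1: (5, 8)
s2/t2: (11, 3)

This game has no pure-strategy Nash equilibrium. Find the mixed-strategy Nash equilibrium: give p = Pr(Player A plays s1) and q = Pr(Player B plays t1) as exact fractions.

Each player's mixing probability is pinned down by making the *other* player indifferent.
Player B indifferent between t1 and t2: p·1 + (1−p)·8 = p·3 + (1−p)·3 ⟹ 8 + (-7)p = 3 + 0p ⟹ p = 5/7.
Player A indifferent between s1 and s2: q·9 + (1−q)·1 = q·5 + (1−q)·11 ⟹ 1 + 8q = 11 + (-6)q ⟹ q = 5/7.

p = 5/7, q = 5/7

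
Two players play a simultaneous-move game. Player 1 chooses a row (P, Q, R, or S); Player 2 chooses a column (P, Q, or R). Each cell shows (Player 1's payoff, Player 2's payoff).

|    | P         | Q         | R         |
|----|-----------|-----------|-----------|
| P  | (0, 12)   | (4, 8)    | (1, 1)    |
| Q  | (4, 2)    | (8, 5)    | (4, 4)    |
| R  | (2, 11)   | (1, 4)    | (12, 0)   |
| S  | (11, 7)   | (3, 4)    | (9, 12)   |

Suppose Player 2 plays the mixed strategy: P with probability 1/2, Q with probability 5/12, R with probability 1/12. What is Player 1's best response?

S

Compute Player 1's expected payoff from each pure strategy against the given mix.
P: (1/2)·0 + (5/12)·4 + (1/12)·1 = 7/4
Q: (1/2)·4 + (5/12)·8 + (1/12)·4 = 17/3
R: (1/2)·2 + (5/12)·1 + (1/12)·12 = 29/12
S: (1/2)·11 + (5/12)·3 + (1/12)·9 = 15/2
Highest expected payoff is 15/2, from S.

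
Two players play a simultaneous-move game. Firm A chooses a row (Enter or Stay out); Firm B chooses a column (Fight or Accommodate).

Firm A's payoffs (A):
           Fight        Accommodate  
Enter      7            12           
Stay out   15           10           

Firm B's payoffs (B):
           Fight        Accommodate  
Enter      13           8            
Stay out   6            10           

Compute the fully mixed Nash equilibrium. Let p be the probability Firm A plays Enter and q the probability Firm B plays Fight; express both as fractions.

p = 4/9, q = 1/5

In a mixed NE each player is indifferent between their pure strategies, so the opponent's mix sets the indifference.
Firm B indifferent between Fight and Accommodate: p·13 + (1−p)·6 = p·8 + (1−p)·10 ⟹ 6 + 7p = 10 + (-2)p ⟹ p = 4/9.
Firm A indifferent between Enter and Stay out: q·7 + (1−q)·12 = q·15 + (1−q)·10 ⟹ 12 + (-5)q = 10 + 5q ⟹ q = 1/5.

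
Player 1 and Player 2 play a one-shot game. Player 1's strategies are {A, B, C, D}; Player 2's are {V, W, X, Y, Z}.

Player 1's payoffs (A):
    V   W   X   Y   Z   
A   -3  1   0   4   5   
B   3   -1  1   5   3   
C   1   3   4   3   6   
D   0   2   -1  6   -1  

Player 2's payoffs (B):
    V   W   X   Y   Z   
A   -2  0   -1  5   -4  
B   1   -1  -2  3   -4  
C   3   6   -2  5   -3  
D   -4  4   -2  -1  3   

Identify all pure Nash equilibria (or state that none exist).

Find each player's best response to every opponent strategy; NE are the intersections.
Player 1's best responses — vs V: B (payoff 3); vs W: C (payoff 3); vs X: C (payoff 4); vs Y: D (payoff 6); vs Z: C (payoff 6).
Player 2's best responses — vs A: Y (payoff 5); vs B: Y (payoff 3); vs C: W (payoff 6); vs D: W (payoff 4).
The only mutual best response is (C, W); neither player gains by switching there.

(C, W)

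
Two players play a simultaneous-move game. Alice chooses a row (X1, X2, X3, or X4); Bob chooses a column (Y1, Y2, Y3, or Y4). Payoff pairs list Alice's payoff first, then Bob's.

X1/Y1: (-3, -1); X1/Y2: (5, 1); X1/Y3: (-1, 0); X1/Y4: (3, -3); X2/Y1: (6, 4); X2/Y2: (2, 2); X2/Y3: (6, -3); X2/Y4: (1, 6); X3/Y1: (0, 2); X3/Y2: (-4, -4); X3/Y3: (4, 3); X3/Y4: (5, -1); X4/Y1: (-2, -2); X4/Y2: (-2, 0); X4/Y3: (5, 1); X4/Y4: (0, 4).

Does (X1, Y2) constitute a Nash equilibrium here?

Yes

Holding Bob at Y2: Alice gets 5 from X1, versus 2 from X2, -4 from X3, -2 from X4. No profitable deviation for Alice.
Holding Alice at X1: Bob gets 1 from Y2, versus -1 from Y1, 0 from Y3, -3 from Y4. No profitable deviation for Bob either.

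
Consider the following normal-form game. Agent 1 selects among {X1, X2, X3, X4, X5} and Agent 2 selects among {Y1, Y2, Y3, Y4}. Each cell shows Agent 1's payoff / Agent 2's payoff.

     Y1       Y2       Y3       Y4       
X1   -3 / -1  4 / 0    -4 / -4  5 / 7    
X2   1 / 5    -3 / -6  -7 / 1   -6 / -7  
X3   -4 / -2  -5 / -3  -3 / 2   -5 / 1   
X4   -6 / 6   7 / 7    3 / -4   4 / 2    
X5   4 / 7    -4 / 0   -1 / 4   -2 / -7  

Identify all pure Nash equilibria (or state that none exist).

(X1, Y4), (X4, Y2), and (X5, Y1)

A profile is a Nash equilibrium when each player is best-responding to the other.
Agent 1's best responses — vs Y1: X5 (payoff 4); vs Y2: X4 (payoff 7); vs Y3: X4 (payoff 3); vs Y4: X1 (payoff 5).
Agent 2's best responses — vs X1: Y4 (payoff 7); vs X2: Y1 (payoff 5); vs X3: Y3 (payoff 2); vs X4: Y2 (payoff 7); vs X5: Y1 (payoff 7).
Mutual best responses occur at (X1, Y4), (X4, Y2), and (X5, Y1); at each, neither player gains by switching.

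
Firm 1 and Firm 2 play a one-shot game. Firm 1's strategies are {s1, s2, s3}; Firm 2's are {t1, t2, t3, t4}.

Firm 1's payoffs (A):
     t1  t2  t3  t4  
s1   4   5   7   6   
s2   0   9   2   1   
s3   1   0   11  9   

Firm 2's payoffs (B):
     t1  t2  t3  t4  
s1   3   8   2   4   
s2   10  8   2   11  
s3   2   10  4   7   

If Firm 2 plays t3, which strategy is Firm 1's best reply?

s3

With Firm 2 fixed at t3, Firm 1's payoffs are: s1 → 7, s2 → 2, s3 → 11.
The maximum is 11, achieved by s3.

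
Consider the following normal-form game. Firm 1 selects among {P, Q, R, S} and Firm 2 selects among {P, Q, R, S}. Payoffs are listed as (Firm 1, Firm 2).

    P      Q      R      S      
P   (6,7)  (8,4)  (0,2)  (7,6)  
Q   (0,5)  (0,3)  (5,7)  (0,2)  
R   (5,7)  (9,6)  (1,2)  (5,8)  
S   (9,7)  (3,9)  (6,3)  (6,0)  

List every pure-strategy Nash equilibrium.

None

Find each player's best response to every opponent strategy; NE are the intersections.
Firm 1's best responses — vs P: S (payoff 9); vs Q: R (payoff 9); vs R: S (payoff 6); vs S: P (payoff 7).
Firm 2's best responses — vs P: P (payoff 7); vs Q: R (payoff 7); vs R: S (payoff 8); vs S: Q (payoff 9).
No cell has both players best-responding. For instance, Firm 1's best reply to P is S, but against S Firm 2 prefers Q over P.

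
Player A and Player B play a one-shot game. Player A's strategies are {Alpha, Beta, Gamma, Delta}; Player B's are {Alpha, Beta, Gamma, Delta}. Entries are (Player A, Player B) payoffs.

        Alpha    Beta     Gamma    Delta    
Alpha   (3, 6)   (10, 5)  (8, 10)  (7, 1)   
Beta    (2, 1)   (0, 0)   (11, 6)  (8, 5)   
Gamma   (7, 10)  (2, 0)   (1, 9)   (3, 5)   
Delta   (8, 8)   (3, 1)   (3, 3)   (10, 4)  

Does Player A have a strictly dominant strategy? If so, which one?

No strictly dominant strategy

A strategy is strictly dominant if it gives Player A a strictly higher payoff than every other strategy, against every choice by the opponent.
Alpha is not dominant: against Alpha, Gamma gives 7 > 3.
Beta is not dominant: against Alpha, Alpha gives 3 > 2.
Gamma is not dominant: against Alpha, Delta gives 8 > 7.
Delta is not dominant: against Beta, Alpha gives 10 > 3.
No single strategy is best against every opponent action.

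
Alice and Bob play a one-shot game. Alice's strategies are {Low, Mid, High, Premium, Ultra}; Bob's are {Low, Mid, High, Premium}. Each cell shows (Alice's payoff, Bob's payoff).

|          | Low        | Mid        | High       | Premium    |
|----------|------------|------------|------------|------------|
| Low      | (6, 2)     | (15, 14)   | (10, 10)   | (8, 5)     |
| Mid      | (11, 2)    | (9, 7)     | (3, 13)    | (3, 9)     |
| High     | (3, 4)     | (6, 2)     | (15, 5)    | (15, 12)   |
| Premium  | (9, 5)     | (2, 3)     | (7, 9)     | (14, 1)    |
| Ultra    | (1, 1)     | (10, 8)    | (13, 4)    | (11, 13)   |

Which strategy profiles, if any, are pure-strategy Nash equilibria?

Find each player's best response to every opponent strategy; NE are the intersections.
Alice's best responses — vs Low: Mid (payoff 11); vs Mid: Low (payoff 15); vs High: High (payoff 15); vs Premium: High (payoff 15).
Bob's best responses — vs Low: Mid (payoff 14); vs Mid: High (payoff 13); vs High: Premium (payoff 12); vs Premium: High (payoff 9); vs Ultra: Premium (payoff 13).
Mutual best responses occur at (Low, Mid) and (High, Premium); at each, neither player gains by switching.

(Low, Mid) and (High, Premium)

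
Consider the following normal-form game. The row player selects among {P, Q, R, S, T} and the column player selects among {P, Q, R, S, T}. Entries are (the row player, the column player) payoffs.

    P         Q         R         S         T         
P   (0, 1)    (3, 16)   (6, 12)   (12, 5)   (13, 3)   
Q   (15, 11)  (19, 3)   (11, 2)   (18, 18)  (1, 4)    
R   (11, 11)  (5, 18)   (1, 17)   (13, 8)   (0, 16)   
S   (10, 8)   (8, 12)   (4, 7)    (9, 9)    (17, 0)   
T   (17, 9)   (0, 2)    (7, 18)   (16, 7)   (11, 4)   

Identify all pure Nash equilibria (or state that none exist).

(Q, S)

A profile is a Nash equilibrium when each player is best-responding to the other.
The row player's best responses — vs P: T (payoff 17); vs Q: Q (payoff 19); vs R: Q (payoff 11); vs S: Q (payoff 18); vs T: S (payoff 17).
The column player's best responses — vs P: Q (payoff 16); vs Q: S (payoff 18); vs R: Q (payoff 18); vs S: Q (payoff 12); vs T: R (payoff 18).
The only mutual best response is (Q, S); neither player gains by switching there.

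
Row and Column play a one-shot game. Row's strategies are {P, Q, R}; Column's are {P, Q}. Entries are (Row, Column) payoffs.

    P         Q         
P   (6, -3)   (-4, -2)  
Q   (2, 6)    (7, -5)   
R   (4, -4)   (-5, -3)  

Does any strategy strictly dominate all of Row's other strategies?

No strictly dominant strategy

Check whether one of Row's strategies beats all alternatives regardless of what the opponent does.
P is not dominant: against Q, Q gives 7 > -4.
Q is not dominant: against P, P gives 6 > 2.
R is not dominant: against P, P gives 6 > 4.
No single strategy is best against every opponent action.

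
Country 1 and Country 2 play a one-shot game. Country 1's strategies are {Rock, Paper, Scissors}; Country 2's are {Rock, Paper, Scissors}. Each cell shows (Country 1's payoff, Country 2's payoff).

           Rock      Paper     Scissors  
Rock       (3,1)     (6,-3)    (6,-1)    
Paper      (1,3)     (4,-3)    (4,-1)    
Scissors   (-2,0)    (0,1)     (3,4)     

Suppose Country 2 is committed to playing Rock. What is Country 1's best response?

Rock

With Country 2 fixed at Rock, Country 1's payoffs are: Rock → 3, Paper → 1, Scissors → -2.
The maximum is 3, achieved by Rock.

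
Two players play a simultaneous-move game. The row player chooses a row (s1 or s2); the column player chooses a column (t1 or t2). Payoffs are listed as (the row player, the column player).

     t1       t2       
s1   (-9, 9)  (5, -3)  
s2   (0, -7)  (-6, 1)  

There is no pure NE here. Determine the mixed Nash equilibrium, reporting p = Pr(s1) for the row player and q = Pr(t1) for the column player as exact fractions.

p = 2/5, q = 11/20

In a mixed NE each player is indifferent between their pure strategies, so the opponent's mix sets the indifference.
The column player indifferent between t1 and t2: p·9 + (1−p)·(-7) = p·(-3) + (1−p)·1 ⟹ (-7) + 16p = 1 + (-4)p ⟹ p = 2/5.
The row player indifferent between s1 and s2: q·(-9) + (1−q)·5 = q·0 + (1−q)·(-6) ⟹ 5 + (-14)q = (-6) + 6q ⟹ q = 11/20.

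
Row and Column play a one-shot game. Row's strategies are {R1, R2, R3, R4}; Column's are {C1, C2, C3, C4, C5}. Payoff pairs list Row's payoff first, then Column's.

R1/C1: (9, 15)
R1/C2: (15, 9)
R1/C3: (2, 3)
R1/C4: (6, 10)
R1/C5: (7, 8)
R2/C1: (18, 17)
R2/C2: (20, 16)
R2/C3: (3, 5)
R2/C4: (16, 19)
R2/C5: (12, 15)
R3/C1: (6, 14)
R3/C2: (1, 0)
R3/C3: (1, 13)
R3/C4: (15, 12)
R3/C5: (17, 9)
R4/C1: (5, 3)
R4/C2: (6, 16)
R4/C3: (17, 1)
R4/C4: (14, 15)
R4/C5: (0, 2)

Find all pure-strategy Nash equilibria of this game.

Check mutual best responses: a cell is a NE iff neither player can gain by unilaterally deviating.
Row's best responses — vs C1: R2 (payoff 18); vs C2: R2 (payoff 20); vs C3: R4 (payoff 17); vs C4: R2 (payoff 16); vs C5: R3 (payoff 17).
Column's best responses — vs R1: C1 (payoff 15); vs R2: C4 (payoff 19); vs R3: C1 (payoff 14); vs R4: C2 (payoff 16).
The only mutual best response is (R2, C4); neither player gains by switching there.

(R2, C4)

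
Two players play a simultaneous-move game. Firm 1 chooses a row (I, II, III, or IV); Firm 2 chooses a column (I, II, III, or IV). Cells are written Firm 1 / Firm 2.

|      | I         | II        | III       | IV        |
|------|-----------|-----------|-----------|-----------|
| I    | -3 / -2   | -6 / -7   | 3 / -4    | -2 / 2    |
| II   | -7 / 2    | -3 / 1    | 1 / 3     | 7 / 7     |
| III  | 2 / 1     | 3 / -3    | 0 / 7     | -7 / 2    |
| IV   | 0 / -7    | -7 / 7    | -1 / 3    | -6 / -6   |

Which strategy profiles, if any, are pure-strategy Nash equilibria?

Check mutual best responses: a cell is a NE iff neither player can gain by unilaterally deviating.
Firm 1's best responses — vs I: III (payoff 2); vs II: III (payoff 3); vs III: I (payoff 3); vs IV: II (payoff 7).
Firm 2's best responses — vs I: IV (payoff 2); vs II: IV (payoff 7); vs III: III (payoff 7); vs IV: II (payoff 7).
The only mutual best response is (II, IV); neither player gains by switching there.

(II, IV)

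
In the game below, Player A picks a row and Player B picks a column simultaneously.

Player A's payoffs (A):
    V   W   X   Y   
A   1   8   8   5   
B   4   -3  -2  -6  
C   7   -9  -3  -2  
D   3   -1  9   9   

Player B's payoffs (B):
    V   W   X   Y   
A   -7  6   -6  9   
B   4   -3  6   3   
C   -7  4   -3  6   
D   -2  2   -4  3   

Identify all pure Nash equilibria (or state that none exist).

(D, Y)

A profile is a Nash equilibrium when each player is best-responding to the other.
Player A's best responses — vs V: C (payoff 7); vs W: A (payoff 8); vs X: D (payoff 9); vs Y: D (payoff 9).
Player B's best responses — vs A: Y (payoff 9); vs B: X (payoff 6); vs C: Y (payoff 6); vs D: Y (payoff 3).
The only mutual best response is (D, Y); neither player gains by switching there.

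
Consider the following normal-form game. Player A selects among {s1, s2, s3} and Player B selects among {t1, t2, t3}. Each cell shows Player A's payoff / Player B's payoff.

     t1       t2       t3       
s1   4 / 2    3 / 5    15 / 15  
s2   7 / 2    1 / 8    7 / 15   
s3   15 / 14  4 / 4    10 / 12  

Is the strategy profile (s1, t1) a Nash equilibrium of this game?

No

Holding Player B at t1: Player A gets 4 from s1 but could get 15 by switching to s3. Player A has a profitable deviation.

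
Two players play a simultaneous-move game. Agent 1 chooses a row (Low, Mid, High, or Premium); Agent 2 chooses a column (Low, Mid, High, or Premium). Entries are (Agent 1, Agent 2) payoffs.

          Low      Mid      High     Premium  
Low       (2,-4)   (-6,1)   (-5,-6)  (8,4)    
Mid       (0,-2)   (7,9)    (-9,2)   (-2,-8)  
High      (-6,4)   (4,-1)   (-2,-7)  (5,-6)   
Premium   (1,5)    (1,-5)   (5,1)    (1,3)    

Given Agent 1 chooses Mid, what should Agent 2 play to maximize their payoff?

Mid

With Agent 1 fixed at Mid, Agent 2's payoffs are: Low → -2, Mid → 9, High → 2, Premium → -8.
The maximum is 9, achieved by Mid.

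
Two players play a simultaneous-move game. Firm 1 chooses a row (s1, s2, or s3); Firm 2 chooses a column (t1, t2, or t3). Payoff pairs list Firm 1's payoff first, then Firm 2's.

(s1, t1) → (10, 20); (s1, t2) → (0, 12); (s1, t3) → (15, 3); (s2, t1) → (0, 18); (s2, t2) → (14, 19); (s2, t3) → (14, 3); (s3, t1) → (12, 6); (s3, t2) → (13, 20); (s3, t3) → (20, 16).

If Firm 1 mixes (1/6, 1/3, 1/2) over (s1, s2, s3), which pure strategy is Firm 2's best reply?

t2

Firm 2's best reply maximizes expected payoff against the mix.
t1: (1/6)·20 + (1/3)·18 + (1/2)·6 = 37/3
t2: (1/6)·12 + (1/3)·19 + (1/2)·20 = 55/3
t3: (1/6)·3 + (1/3)·3 + (1/2)·16 = 19/2
Highest expected payoff is 55/3, from t2.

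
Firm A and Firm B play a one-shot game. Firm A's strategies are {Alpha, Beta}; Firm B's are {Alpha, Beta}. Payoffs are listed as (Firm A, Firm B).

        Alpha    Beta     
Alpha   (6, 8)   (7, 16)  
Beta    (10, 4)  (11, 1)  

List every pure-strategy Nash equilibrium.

(Beta, Alpha)

Find each player's best response to every opponent strategy; NE are the intersections.
Firm A's best responses — vs Alpha: Beta (payoff 10); vs Beta: Beta (payoff 11).
Firm B's best responses — vs Alpha: Beta (payoff 16); vs Beta: Alpha (payoff 4).
The only mutual best response is (Beta, Alpha); neither player gains by switching there.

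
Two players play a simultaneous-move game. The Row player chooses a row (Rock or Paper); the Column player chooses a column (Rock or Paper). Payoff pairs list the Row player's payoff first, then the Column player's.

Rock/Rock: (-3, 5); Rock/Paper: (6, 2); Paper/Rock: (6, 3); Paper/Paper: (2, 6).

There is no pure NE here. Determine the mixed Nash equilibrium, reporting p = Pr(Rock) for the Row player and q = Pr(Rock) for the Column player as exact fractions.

Each player's mixing probability is pinned down by making the *other* player indifferent.
The Column player indifferent between Rock and Paper: p·5 + (1−p)·3 = p·2 + (1−p)·6 ⟹ 3 + 2p = 6 + (-4)p ⟹ p = 1/2.
The Row player indifferent between Rock and Paper: q·(-3) + (1−q)·6 = q·6 + (1−q)·2 ⟹ 6 + (-9)q = 2 + 4q ⟹ q = 4/13.

p = 1/2, q = 4/13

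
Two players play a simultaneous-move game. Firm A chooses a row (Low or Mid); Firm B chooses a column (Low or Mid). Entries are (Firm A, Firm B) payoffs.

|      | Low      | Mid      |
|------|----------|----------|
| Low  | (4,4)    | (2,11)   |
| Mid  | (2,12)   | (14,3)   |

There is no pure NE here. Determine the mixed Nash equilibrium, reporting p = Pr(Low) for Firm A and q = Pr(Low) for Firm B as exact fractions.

In a mixed NE each player is indifferent between their pure strategies, so the opponent's mix sets the indifference.
Firm B indifferent between Low and Mid: p·4 + (1−p)·12 = p·11 + (1−p)·3 ⟹ 12 + (-8)p = 3 + 8p ⟹ p = 9/16.
Firm A indifferent between Low and Mid: q·4 + (1−q)·2 = q·2 + (1−q)·14 ⟹ 2 + 2q = 14 + (-12)q ⟹ q = 6/7.

p = 9/16, q = 6/7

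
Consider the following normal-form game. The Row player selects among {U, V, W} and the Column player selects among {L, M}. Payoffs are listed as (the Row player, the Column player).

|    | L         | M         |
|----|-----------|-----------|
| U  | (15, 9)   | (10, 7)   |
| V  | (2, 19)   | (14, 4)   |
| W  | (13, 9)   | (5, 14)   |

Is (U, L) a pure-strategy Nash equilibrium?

Holding the Column player at L: the Row player gets 15 from U, versus 2 from V, 13 from W. No profitable deviation for the Row player.
Holding the Row player at U: the Column player gets 9 from L, versus 7 from M. No profitable deviation for the Column player either.

Yes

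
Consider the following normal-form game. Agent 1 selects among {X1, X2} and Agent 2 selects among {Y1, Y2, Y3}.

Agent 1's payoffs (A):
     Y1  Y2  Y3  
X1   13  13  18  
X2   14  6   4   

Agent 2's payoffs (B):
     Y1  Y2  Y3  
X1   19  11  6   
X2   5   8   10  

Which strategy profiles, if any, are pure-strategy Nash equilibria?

No pure-strategy Nash equilibrium

Check mutual best responses: a cell is a NE iff neither player can gain by unilaterally deviating.
Agent 1's best responses — vs Y1: X2 (payoff 14); vs Y2: X1 (payoff 13); vs Y3: X1 (payoff 18).
Agent 2's best responses — vs X1: Y1 (payoff 19); vs X2: Y3 (payoff 10).
No cell has both players best-responding. For instance, Agent 1's best reply to Y3 is X1, but against X1 Agent 2 prefers Y1 over Y3.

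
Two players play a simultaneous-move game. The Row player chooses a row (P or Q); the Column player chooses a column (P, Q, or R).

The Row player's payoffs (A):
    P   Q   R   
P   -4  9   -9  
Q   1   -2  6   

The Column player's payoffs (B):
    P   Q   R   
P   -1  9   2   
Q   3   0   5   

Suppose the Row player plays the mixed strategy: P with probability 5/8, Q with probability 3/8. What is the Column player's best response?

Q

Compute the Column player's expected payoff from each pure strategy against the given mix.
P: (5/8)·(-1) + (3/8)·3 = 1/2
Q: (5/8)·9 + (3/8)·0 = 45/8
R: (5/8)·2 + (3/8)·5 = 25/8
Highest expected payoff is 45/8, from Q.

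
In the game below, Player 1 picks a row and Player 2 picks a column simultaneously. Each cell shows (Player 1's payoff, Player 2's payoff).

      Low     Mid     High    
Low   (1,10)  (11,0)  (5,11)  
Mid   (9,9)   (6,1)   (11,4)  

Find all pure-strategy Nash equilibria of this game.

Find each player's best response to every opponent strategy; NE are the intersections.
Player 1's best responses — vs Low: Mid (payoff 9); vs Mid: Low (payoff 11); vs High: Mid (payoff 11).
Player 2's best responses — vs Low: High (payoff 11); vs Mid: Low (payoff 9).
The only mutual best response is (Mid, Low); neither player gains by switching there.

(Mid, Low)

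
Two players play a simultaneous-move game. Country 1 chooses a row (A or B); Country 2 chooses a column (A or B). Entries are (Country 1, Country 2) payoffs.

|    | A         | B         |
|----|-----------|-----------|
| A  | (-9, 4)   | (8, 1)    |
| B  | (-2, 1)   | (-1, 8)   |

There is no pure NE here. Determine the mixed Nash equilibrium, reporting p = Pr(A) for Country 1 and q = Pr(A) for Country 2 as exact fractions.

p = 7/10, q = 9/16

Each player's mixing probability is pinned down by making the *other* player indifferent.
Country 2 indifferent between A and B: p·4 + (1−p)·1 = p·1 + (1−p)·8 ⟹ 1 + 3p = 8 + (-7)p ⟹ p = 7/10.
Country 1 indifferent between A and B: q·(-9) + (1−q)·8 = q·(-2) + (1−q)·(-1) ⟹ 8 + (-17)q = (-1) + (-1)q ⟹ q = 9/16.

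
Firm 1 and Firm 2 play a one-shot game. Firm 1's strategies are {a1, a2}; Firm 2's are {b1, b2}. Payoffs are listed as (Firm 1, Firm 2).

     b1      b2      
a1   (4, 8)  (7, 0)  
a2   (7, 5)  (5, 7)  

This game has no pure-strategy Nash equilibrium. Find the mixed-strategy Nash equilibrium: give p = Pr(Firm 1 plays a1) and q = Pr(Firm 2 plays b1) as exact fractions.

Each player's mixing probability is pinned down by making the *other* player indifferent.
Firm 2 indifferent between b1 and b2: p·8 + (1−p)·5 = p·0 + (1−p)·7 ⟹ 5 + 3p = 7 + (-7)p ⟹ p = 1/5.
Firm 1 indifferent between a1 and a2: q·4 + (1−q)·7 = q·7 + (1−q)·5 ⟹ 7 + (-3)q = 5 + 2q ⟹ q = 2/5.

p = 1/5, q = 2/5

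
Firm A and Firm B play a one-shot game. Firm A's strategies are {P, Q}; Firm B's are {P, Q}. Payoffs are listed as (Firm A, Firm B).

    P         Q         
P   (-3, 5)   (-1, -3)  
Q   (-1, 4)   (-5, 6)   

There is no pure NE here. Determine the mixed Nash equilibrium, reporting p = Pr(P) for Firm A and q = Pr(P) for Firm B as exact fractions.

Each player's mixing probability is pinned down by making the *other* player indifferent.
Firm B indifferent between P and Q: p·5 + (1−p)·4 = p·(-3) + (1−p)·6 ⟹ 4 + 1p = 6 + (-9)p ⟹ p = 1/5.
Firm A indifferent between P and Q: q·(-3) + (1−q)·(-1) = q·(-1) + (1−q)·(-5) ⟹ (-1) + (-2)q = (-5) + 4q ⟹ q = 2/3.

p = 1/5, q = 2/3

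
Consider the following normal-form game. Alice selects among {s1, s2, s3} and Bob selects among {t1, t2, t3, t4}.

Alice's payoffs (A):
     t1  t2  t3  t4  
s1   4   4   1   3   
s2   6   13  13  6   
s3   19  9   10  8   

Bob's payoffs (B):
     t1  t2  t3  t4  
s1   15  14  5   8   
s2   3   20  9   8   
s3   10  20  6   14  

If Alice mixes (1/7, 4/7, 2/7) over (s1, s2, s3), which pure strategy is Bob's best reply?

Bob's best reply maximizes expected payoff against the mix.
t1: (1/7)·15 + (4/7)·3 + (2/7)·10 = 47/7
t2: (1/7)·14 + (4/7)·20 + (2/7)·20 = 134/7
t3: (1/7)·5 + (4/7)·9 + (2/7)·6 = 53/7
t4: (1/7)·8 + (4/7)·8 + (2/7)·14 = 68/7
Highest expected payoff is 134/7, from t2.

t2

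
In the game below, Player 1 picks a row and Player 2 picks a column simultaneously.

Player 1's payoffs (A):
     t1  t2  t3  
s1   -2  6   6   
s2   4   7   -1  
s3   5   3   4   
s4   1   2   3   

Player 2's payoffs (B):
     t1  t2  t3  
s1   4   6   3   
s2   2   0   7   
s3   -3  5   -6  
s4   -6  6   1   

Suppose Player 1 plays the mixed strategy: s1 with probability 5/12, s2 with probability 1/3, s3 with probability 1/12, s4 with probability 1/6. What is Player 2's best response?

Player 2's best reply maximizes expected payoff against the mix.
t1: (5/12)·4 + (1/3)·2 + (1/12)·(-3) + (1/6)·(-6) = 13/12
t2: (5/12)·6 + (1/3)·0 + (1/12)·5 + (1/6)·6 = 47/12
t3: (5/12)·3 + (1/3)·7 + (1/12)·(-6) + (1/6)·1 = 13/4
Highest expected payoff is 47/12, from t2.

t2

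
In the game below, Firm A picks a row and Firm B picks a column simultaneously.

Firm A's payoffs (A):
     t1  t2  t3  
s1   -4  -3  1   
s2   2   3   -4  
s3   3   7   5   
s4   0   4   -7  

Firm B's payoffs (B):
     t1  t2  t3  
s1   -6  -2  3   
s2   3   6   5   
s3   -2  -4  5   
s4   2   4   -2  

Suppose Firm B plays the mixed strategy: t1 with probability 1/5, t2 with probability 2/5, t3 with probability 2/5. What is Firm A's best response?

s3

Compute Firm A's expected payoff from each pure strategy against the given mix.
s1: (1/5)·(-4) + (2/5)·(-3) + (2/5)·1 = -8/5
s2: (1/5)·2 + (2/5)·3 + (2/5)·(-4) = 0
s3: (1/5)·3 + (2/5)·7 + (2/5)·5 = 27/5
s4: (1/5)·0 + (2/5)·4 + (2/5)·(-7) = -6/5
Highest expected payoff is 27/5, from s3.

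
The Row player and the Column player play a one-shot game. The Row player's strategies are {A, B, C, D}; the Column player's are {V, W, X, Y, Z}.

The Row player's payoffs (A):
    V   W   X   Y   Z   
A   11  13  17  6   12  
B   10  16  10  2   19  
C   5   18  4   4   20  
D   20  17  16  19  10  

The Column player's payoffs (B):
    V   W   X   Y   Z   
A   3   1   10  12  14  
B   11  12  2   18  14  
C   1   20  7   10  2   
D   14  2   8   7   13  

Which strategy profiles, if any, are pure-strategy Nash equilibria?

Find each player's best response to every opponent strategy; NE are the intersections.
The Row player's best responses — vs V: D (payoff 20); vs W: C (payoff 18); vs X: A (payoff 17); vs Y: D (payoff 19); vs Z: C (payoff 20).
The Column player's best responses — vs A: Z (payoff 14); vs B: Y (payoff 18); vs C: W (payoff 20); vs D: V (payoff 14).
Mutual best responses occur at (C, W) and (D, V); at each, neither player gains by switching.

(C, W) and (D, V)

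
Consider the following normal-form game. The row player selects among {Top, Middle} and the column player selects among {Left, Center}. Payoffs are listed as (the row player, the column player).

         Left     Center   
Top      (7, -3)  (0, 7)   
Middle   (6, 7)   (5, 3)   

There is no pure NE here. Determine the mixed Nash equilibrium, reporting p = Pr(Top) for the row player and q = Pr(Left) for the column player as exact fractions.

In a mixed NE each player is indifferent between their pure strategies, so the opponent's mix sets the indifference.
The column player indifferent between Left and Center: p·(-3) + (1−p)·7 = p·7 + (1−p)·3 ⟹ 7 + (-10)p = 3 + 4p ⟹ p = 2/7.
The row player indifferent between Top and Middle: q·7 + (1−q)·0 = q·6 + (1−q)·5 ⟹ 0 + 7q = 5 + 1q ⟹ q = 5/6.

p = 2/7, q = 5/6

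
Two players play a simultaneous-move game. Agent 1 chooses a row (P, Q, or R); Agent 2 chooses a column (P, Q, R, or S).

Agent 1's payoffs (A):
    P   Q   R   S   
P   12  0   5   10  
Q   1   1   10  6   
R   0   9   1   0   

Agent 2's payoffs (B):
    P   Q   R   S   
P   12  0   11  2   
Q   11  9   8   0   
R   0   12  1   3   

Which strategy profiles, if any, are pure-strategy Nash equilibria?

Check mutual best responses: a cell is a NE iff neither player can gain by unilaterally deviating.
Agent 1's best responses — vs P: P (payoff 12); vs Q: R (payoff 9); vs R: Q (payoff 10); vs S: P (payoff 10).
Agent 2's best responses — vs P: P (payoff 12); vs Q: P (payoff 11); vs R: Q (payoff 12).
Mutual best responses occur at (P, P) and (R, Q); at each, neither player gains by switching.

(P, P) and (R, Q)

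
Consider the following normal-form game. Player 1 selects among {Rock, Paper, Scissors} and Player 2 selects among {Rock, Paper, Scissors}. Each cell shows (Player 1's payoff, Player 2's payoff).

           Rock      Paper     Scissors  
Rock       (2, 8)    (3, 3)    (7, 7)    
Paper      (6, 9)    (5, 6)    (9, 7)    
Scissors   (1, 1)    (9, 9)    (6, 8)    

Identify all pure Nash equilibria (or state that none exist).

Find each player's best response to every opponent strategy; NE are the intersections.
Player 1's best responses — vs Rock: Paper (payoff 6); vs Paper: Scissors (payoff 9); vs Scissors: Paper (payoff 9).
Player 2's best responses — vs Rock: Rock (payoff 8); vs Paper: Rock (payoff 9); vs Scissors: Paper (payoff 9).
Mutual best responses occur at (Paper, Rock) and (Scissors, Paper); at each, neither player gains by switching.

(Paper, Rock) and (Scissors, Paper)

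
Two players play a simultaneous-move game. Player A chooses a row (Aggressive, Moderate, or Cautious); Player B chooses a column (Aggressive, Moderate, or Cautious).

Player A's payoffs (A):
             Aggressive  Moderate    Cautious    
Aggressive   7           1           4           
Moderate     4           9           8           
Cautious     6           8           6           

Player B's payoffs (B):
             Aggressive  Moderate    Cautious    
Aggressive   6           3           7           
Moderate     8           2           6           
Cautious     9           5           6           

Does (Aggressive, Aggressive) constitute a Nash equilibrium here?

Holding Player B at Aggressive: Player A gets 7 from Aggressive, versus 4 from Moderate, 6 from Cautious. No profitable deviation for Player A.
Holding Player A at Aggressive: Player B gets 6 from Aggressive but could get 7 by switching to Cautious. Player B has a profitable deviation.

No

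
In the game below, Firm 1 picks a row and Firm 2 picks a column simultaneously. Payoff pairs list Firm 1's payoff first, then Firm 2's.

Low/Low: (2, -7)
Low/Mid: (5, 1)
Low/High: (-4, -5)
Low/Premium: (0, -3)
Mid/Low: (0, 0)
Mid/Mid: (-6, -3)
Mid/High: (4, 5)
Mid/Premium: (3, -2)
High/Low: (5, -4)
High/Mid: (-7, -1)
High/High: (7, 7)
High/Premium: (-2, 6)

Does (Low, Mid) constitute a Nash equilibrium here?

Holding Firm 2 at Mid: Firm 1 gets 5 from Low, versus -6 from Mid, -7 from High. No profitable deviation for Firm 1.
Holding Firm 1 at Low: Firm 2 gets 1 from Mid, versus -7 from Low, -5 from High, -3 from Premium. No profitable deviation for Firm 2 either.

Yes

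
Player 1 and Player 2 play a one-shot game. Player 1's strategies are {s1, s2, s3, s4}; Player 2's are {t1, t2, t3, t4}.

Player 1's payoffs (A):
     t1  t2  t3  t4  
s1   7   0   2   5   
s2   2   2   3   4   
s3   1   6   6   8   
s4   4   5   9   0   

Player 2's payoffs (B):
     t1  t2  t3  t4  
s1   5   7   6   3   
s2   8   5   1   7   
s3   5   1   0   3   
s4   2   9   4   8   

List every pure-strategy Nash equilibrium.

None

Find each player's best response to every opponent strategy; NE are the intersections.
Player 1's best responses — vs t1: s1 (payoff 7); vs t2: s3 (payoff 6); vs t3: s4 (payoff 9); vs t4: s3 (payoff 8).
Player 2's best responses — vs s1: t2 (payoff 7); vs s2: t1 (payoff 8); vs s3: t1 (payoff 5); vs s4: t2 (payoff 9).
No cell has both players best-responding. For instance, Player 1's best reply to t2 is s3, but against s3 Player 2 prefers t1 over t2.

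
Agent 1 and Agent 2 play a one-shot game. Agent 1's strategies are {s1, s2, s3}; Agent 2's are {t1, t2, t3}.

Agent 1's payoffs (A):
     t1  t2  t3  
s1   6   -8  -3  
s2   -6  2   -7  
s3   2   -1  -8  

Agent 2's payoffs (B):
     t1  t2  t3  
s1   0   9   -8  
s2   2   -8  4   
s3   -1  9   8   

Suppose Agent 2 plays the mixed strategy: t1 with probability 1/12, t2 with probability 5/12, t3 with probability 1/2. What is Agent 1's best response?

s2

Agent 1's best reply maximizes expected payoff against the mix.
s1: (1/12)·6 + (5/12)·(-8) + (1/2)·(-3) = -13/3
s2: (1/12)·(-6) + (5/12)·2 + (1/2)·(-7) = -19/6
s3: (1/12)·2 + (5/12)·(-1) + (1/2)·(-8) = -17/4
Highest expected payoff is -19/6, from s2.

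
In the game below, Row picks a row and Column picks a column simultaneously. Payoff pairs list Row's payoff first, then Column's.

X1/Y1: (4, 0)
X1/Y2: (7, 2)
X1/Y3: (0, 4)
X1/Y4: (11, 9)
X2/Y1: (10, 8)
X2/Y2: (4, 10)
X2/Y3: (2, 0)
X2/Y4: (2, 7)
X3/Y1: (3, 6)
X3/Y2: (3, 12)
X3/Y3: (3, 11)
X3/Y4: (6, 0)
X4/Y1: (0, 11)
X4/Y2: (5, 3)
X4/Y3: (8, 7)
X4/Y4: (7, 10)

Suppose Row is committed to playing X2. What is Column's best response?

Y2

With Row fixed at X2, Column's payoffs are: Y1 → 8, Y2 → 10, Y3 → 0, Y4 → 7.
The maximum is 10, achieved by Y2.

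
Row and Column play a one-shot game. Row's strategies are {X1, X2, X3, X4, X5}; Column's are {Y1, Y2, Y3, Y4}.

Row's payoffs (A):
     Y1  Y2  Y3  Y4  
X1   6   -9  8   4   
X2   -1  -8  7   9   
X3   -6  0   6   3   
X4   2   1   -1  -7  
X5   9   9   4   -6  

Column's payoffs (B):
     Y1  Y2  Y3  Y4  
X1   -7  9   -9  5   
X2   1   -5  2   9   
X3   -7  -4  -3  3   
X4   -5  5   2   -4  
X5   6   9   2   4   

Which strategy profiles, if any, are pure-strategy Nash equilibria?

(X2, Y4) and (X5, Y2)

A profile is a Nash equilibrium when each player is best-responding to the other.
Row's best responses — vs Y1: X5 (payoff 9); vs Y2: X5 (payoff 9); vs Y3: X1 (payoff 8); vs Y4: X2 (payoff 9).
Column's best responses — vs X1: Y2 (payoff 9); vs X2: Y4 (payoff 9); vs X3: Y4 (payoff 3); vs X4: Y2 (payoff 5); vs X5: Y2 (payoff 9).
Mutual best responses occur at (X2, Y4) and (X5, Y2); at each, neither player gains by switching.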